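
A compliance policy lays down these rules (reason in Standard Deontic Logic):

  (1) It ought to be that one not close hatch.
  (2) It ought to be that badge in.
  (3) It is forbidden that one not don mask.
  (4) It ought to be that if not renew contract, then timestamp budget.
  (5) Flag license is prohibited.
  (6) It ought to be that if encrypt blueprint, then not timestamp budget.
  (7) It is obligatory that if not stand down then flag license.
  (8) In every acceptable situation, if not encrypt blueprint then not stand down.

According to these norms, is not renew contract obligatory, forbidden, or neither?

Forbidden

Premise 5, F(flag_license), is equivalent to O(¬flag_license).
The contrapositive of premise 7 (O(¬stand_down → flag_license)) is O(¬flag_license → stand_down), and O(¬flag_license) is already established, so O(stand_down).
The contrapositive of premise 8 (O(¬encrypt_blueprint → ¬stand_down)) is O(stand_down → encrypt_blueprint), and O(stand_down) is already established, so O(encrypt_blueprint).
Premise 6 is O(encrypt_blueprint → ¬timestamp_budget); since O(encrypt_blueprint), deontic closure gives O(¬timestamp_budget).
The contrapositive of premise 4 (O(¬renew_contract → timestamp_budget)) is O(¬timestamp_budget → renew_contract), and O(¬timestamp_budget) is already established, so O(renew_contract).
Premises 1, 2, 3 do not contribute to this derivation.
Thus O(renew_contract), which is F(¬renew_contract): ¬renew_contract is forbidden.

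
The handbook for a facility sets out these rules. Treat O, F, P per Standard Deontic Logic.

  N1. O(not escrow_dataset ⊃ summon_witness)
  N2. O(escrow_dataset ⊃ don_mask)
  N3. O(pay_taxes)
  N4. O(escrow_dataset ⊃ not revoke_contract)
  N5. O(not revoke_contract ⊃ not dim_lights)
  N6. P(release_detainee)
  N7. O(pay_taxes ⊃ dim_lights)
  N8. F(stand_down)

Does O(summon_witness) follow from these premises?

Premise 3 states O(pay_taxes) outright.
Applying K to premise 7 (O(pay_taxes ⊃ dim_lights)) and O(pay_taxes) yields O(dim_lights).
Premise 5, O(not revoke_contract ⊃ not dim_lights), contraposes to O(dim_lights ⊃ revoke_contract); with O(dim_lights) we get O(revoke_contract).
Premise 4 is O(escrow_dataset ⊃ not revoke_contract); contrapositively O(revoke_contract ⊃ not escrow_dataset). Since O(revoke_contract) holds, K gives O(not escrow_dataset).
From O(not escrow_dataset) and premise 1, O(not escrow_dataset ⊃ summon_witness), we obtain O(summon_witness).
Premises 2, 6, 8 do not contribute to this derivation.
So O(summon_witness) follows.

Yes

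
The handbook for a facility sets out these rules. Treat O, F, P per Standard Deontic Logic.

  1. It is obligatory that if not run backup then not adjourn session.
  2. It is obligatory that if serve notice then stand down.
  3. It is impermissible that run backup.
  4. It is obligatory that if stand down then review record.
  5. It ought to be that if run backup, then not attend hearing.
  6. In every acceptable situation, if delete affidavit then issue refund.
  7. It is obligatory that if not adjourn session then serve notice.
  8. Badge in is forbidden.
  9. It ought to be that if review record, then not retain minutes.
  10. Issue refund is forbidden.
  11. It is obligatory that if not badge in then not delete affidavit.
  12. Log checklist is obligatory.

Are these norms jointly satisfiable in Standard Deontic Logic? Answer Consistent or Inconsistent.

Premise 6 is O(delete_affidavit → issue_refund), but O(delete_affidavit) is not derivable from the premises, so it does not yield O(issue_refund).
So O(issue_refund) is not derivable, and the apparent clash with O(¬issue_refund) does not arise.
A world satisfying every obligation exists (e.g. adjourn_session=false, attend_hearing=false, badge_in=false, delete_affidavit=false, issue_refund=false, log_checklist=true, retain_minutes=false, review_record=true, run_backup=false, serve_notice=true, stand_down=true); no atom is both obligatory and forbidden, so the set is consistent.

Consistent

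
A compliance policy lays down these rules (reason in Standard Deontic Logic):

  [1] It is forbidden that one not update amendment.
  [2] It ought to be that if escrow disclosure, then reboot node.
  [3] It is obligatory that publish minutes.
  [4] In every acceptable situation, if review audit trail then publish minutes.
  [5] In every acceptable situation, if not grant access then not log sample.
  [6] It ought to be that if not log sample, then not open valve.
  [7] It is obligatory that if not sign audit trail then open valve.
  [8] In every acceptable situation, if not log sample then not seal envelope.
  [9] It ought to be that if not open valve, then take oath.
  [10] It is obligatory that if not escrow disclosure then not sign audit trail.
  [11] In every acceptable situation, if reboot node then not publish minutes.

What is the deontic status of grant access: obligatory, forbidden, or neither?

Premise 3 states O(publish_minutes) outright.
The contrapositive of premise 11 (O(reboot_node → ¬publish_minutes)) is O(publish_minutes → ¬reboot_node), and O(publish_minutes) is already established, so O(¬reboot_node).
Premise 2, O(escrow_disclosure → reboot_node), contraposes to O(¬reboot_node → ¬escrow_disclosure); with O(¬reboot_node) we get O(¬escrow_disclosure).
With premise 10, O(¬escrow_disclosure → ¬sign_audit_trail), the K-axiom yields O(¬sign_audit_trail).
Applying K to premise 7 (O(¬sign_audit_trail → open_valve)) and O(¬sign_audit_trail) yields O(open_valve).
Premise 6 is O(¬log_sample → ¬open_valve); contrapositively O(open_valve → log_sample). Since O(open_valve) holds, K gives O(log_sample).
The contrapositive of premise 5 (O(¬grant_access → ¬log_sample)) is O(log_sample → grant_access), and O(log_sample) is already established, so O(grant_access).
Premises 1, 4, 8, 9 do not contribute to this derivation.
Hence grant_access is obligatory.

Obligatory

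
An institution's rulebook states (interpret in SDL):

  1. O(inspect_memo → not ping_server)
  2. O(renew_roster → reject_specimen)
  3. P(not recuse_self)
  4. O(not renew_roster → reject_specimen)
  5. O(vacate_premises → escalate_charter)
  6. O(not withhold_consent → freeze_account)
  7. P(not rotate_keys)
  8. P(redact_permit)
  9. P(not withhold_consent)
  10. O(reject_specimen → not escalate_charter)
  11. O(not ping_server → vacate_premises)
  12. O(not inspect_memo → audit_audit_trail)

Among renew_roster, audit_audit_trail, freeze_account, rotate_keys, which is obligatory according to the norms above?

audit_audit_trail

Premises 4 and 2 are O(not renew_roster → reject_specimen) and O(renew_roster → reject_specimen); every ideal world satisfies not renew_roster or renew_roster, so in either case reject_specimen holds — hence O(reject_specimen).
From O(reject_specimen) and premise 10, O(reject_specimen → not escalate_charter), we obtain O(not escalate_charter).
The contrapositive of premise 5 (O(vacate_premises → escalate_charter)) is O(not escalate_charter → not vacate_premises), and O(not escalate_charter) is already established, so O(not vacate_premises).
Premise 11, O(not ping_server → vacate_premises), contraposes to O(not vacate_premises → ping_server); with O(not vacate_premises) we get O(ping_server).
Premise 1 is O(inspect_memo → not ping_server); contrapositively O(ping_server → not inspect_memo). Since O(ping_server) holds, K gives O(not inspect_memo).
With premise 12, O(not inspect_memo → audit_audit_trail), the K-axiom yields O(audit_audit_trail).
So O(audit_audit_trail) holds — audit_audit_trail is obligatory. None of the other listed options is made obligatory by any chain of premises.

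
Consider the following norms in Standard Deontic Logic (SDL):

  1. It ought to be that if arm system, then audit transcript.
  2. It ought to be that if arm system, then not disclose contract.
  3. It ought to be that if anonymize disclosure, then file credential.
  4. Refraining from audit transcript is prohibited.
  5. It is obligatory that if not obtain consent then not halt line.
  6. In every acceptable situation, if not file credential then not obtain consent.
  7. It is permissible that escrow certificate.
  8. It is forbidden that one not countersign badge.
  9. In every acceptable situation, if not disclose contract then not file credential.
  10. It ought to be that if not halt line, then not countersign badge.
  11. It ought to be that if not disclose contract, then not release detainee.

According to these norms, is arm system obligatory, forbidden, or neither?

Forbidden

Premise 8, F(¬countersign_badge), is equivalent to O(countersign_badge).
The contrapositive of premise 10 (O(¬halt_line → ¬countersign_badge)) is O(countersign_badge → halt_line), and O(countersign_badge) is already established, so O(halt_line).
Premise 5 is O(¬obtain_consent → ¬halt_line); contrapositively O(halt_line → obtain_consent). Since O(halt_line) holds, K gives O(obtain_consent).
Premise 6 is O(¬file_credential → ¬obtain_consent); contrapositively O(obtain_consent → file_credential). Since O(obtain_consent) holds, K gives O(file_credential).
Premise 9 is O(¬disclose_contract → ¬file_credential); contrapositively O(file_credential → disclose_contract). Since O(file_credential) holds, K gives O(disclose_contract).
The contrapositive of premise 2 (O(arm_system → ¬disclose_contract)) is O(disclose_contract → ¬arm_system), and O(disclose_contract) is already established, so O(¬arm_system).
Premises 1, 3, 4, 7, 11 do not contribute to this derivation.
Thus O(¬arm_system), which is F(arm_system): arm_system is forbidden.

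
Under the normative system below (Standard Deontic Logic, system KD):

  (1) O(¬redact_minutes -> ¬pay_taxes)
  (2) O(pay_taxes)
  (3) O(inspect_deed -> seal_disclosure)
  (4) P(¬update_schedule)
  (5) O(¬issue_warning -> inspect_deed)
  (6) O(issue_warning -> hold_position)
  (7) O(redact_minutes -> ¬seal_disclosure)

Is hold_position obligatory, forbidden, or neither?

Obligatory

From premise 2 we have O(pay_taxes).
Premise 1, O(¬redact_minutes -> ¬pay_taxes), contraposes to O(pay_taxes -> redact_minutes); with O(pay_taxes) we get O(redact_minutes).
From O(redact_minutes) and premise 7, O(redact_minutes -> ¬seal_disclosure), we obtain O(¬seal_disclosure).
The contrapositive of premise 3 (O(inspect_deed -> seal_disclosure)) is O(¬seal_disclosure -> ¬inspect_deed), and O(¬seal_disclosure) is already established, so O(¬inspect_deed).
Premise 5, O(¬issue_warning -> inspect_deed), contraposes to O(¬inspect_deed -> issue_warning); with O(¬inspect_deed) we get O(issue_warning).
With premise 6, O(issue_warning -> hold_position), the K-axiom yields O(hold_position).
Premise 4 does not contribute to this derivation.
Hence hold_position is obligatory.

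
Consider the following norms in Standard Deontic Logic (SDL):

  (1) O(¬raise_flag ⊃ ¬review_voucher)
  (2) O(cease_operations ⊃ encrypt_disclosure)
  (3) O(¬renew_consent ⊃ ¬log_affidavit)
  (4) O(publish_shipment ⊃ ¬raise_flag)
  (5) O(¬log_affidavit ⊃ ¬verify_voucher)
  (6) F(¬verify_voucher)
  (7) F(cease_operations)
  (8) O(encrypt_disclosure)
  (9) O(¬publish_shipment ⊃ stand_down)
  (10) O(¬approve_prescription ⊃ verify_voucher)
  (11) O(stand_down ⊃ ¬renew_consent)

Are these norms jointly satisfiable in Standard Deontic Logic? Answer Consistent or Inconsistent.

Premise 2 is O(cease_operations ⊃ encrypt_disclosure); even if O(encrypt_disclosure) held, inferring O(cease_operations) would be affirming the consequent — invalid.
So O(cease_operations) is not derivable, and the apparent clash with O(¬cease_operations) does not arise.
A world satisfying every obligation exists (e.g. approve_prescription=false, cease_operations=false, encrypt_disclosure=true, log_affidavit=true, publish_shipment=true, raise_flag=false, renew_consent=true, review_voucher=false, stand_down=false, verify_voucher=true); no atom is both obligatory and forbidden, so the set is consistent.

Consistent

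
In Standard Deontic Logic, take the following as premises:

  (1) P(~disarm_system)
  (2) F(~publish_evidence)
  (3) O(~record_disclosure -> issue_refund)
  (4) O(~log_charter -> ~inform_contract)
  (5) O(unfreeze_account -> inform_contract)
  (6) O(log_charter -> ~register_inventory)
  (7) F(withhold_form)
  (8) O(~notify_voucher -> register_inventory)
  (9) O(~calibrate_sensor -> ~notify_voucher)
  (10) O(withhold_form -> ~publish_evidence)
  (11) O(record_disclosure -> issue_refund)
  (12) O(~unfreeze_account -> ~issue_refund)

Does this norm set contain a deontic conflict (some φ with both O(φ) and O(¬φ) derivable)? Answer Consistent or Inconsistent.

Premise 10 is O(withhold_form -> ~publish_evidence), but O(withhold_form) is not derivable from the premises, so it does not yield O(~publish_evidence).
So O(~publish_evidence) is not derivable, and the apparent clash with O(publish_evidence) does not arise.
A world satisfying every obligation exists (e.g. calibrate_sensor=true, disarm_system=false, inform_contract=true, issue_refund=true, log_charter=true, notify_voucher=true, publish_evidence=true, record_disclosure=false, register_inventory=false, unfreeze_account=true, withhold_form=false); no atom is both obligatory and forbidden, so the set is consistent.

Consistent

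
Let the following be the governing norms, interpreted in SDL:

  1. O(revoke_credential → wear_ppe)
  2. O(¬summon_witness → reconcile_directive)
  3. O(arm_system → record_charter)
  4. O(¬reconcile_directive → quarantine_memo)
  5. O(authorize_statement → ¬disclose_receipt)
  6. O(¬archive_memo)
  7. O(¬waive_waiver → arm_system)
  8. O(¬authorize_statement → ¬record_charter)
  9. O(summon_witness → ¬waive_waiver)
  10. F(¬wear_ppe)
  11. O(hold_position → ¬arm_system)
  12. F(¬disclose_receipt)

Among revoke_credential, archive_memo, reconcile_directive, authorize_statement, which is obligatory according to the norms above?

reconcile_directive

Premise 12, F(¬disclose_receipt), is equivalent to O(disclose_receipt).
Premise 5, O(authorize_statement → ¬disclose_receipt), contraposes to O(disclose_receipt → ¬authorize_statement); with O(disclose_receipt) we get O(¬authorize_statement).
With premise 8, O(¬authorize_statement → ¬record_charter), the K-axiom yields O(¬record_charter).
Premise 3, O(arm_system → record_charter), contraposes to O(¬record_charter → ¬arm_system); with O(¬record_charter) we get O(¬arm_system).
Premise 7, O(¬waive_waiver → arm_system), contraposes to O(¬arm_system → waive_waiver); with O(¬arm_system) we get O(waive_waiver).
Premise 9, O(summon_witness → ¬waive_waiver), contraposes to O(waive_waiver → ¬summon_witness); with O(waive_waiver) we get O(¬summon_witness).
Premise 2 is O(¬summon_witness → reconcile_directive); since O(¬summon_witness), deontic closure gives O(reconcile_directive).
So O(reconcile_directive) holds — reconcile_directive is obligatory. None of the other listed options is made obligatory by any chain of premises.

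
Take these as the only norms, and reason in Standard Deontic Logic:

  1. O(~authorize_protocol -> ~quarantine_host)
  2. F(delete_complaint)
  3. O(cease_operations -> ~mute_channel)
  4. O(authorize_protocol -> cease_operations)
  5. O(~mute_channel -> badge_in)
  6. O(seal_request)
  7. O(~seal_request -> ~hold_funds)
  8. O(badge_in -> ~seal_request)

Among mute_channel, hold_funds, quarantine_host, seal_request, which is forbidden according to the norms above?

Premise 6 gives O(seal_request).
The contrapositive of premise 8 (O(badge_in -> ~seal_request)) is O(seal_request -> ~badge_in), and O(seal_request) is already established, so O(~badge_in).
The contrapositive of premise 5 (O(~mute_channel -> badge_in)) is O(~badge_in -> mute_channel), and O(~badge_in) is already established, so O(mute_channel).
Premise 3, O(cease_operations -> ~mute_channel), contraposes to O(mute_channel -> ~cease_operations); with O(mute_channel) we get O(~cease_operations).
The contrapositive of premise 4 (O(authorize_protocol -> cease_operations)) is O(~cease_operations -> ~authorize_protocol), and O(~cease_operations) is already established, so O(~authorize_protocol).
From O(~authorize_protocol) and premise 1, O(~authorize_protocol -> ~quarantine_host), we obtain O(~quarantine_host).
So O(~quarantine_host) holds, i.e. quarantine_host is forbidden. None of the other listed options is forbidden under the premises.

quarantine_host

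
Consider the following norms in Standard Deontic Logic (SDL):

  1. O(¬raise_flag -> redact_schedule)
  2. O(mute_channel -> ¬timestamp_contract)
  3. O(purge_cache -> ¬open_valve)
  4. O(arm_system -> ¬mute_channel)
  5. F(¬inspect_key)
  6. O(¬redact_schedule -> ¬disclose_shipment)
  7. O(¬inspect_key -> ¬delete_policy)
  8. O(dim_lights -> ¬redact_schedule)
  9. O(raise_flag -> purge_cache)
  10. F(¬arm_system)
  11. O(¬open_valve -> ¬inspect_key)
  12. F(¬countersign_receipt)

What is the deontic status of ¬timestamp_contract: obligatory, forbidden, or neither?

Premise 2 is O(mute_channel -> ¬timestamp_contract), but O(mute_channel) is not derivable from the premises, so it does not yield O(¬timestamp_contract).
No premise or chain of K-axiom applications forces O(¬timestamp_contract), and none forces O(timestamp_contract). So ¬timestamp_contract is neither obligatory nor forbidden under these norms.

Neither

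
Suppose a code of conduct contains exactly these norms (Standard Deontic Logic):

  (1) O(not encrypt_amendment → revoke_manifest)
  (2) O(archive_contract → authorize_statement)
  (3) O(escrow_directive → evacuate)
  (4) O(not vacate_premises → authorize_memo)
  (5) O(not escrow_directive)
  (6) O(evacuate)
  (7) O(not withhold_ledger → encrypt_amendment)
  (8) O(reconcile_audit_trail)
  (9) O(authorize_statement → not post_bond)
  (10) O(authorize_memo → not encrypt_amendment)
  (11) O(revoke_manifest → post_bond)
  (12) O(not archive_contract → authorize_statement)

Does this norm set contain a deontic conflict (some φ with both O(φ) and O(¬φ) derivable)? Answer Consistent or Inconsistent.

Consistent

Premise 3 is O(escrow_directive → evacuate); even if O(evacuate) held, inferring O(escrow_directive) would be affirming the consequent — invalid.
So O(escrow_directive) is not derivable, and the apparent clash with O(not escrow_directive) does not arise.
A world satisfying every obligation exists (e.g. archive_contract=false, authorize_memo=false, authorize_statement=true, encrypt_amendment=true, escrow_directive=false, evacuate=true, post_bond=false, reconcile_audit_trail=true, revoke_manifest=false, vacate_premises=true, withhold_ledger=false); no atom is both obligatory and forbidden, so the set is consistent.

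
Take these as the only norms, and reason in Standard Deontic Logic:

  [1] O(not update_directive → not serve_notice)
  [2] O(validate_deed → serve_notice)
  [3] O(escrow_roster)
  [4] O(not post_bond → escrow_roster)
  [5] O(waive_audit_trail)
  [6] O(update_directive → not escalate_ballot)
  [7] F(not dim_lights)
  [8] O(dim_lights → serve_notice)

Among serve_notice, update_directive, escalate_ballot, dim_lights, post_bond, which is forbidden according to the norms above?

Premise 7 is F(not dim_lights), i.e. O(dim_lights).
From O(dim_lights) and premise 8, O(dim_lights → serve_notice), we obtain O(serve_notice).
Premise 1, O(not update_directive → not serve_notice), contraposes to O(serve_notice → update_directive); with O(serve_notice) we get O(update_directive).
Premise 6 is O(update_directive → not escalate_ballot); since O(update_directive), deontic closure gives O(not escalate_ballot).
So O(not escalate_ballot) holds, i.e. escalate_ballot is forbidden. None of the other listed options is forbidden under the premises.

escalate_ballot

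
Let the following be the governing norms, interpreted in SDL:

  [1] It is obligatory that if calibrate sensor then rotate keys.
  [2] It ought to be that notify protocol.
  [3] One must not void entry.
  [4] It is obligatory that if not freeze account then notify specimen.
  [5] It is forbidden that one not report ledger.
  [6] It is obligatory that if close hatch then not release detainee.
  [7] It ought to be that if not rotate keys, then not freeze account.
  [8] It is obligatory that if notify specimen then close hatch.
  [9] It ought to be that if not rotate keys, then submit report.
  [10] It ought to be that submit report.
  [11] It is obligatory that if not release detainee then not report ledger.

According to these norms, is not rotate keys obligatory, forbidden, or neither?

F(¬report_ledger) at premise 5 means O(report_ledger).
Premise 11 is O(¬release_detainee → ¬report_ledger); contrapositively O(report_ledger → release_detainee). Since O(report_ledger) holds, K gives O(release_detainee).
The contrapositive of premise 6 (O(close_hatch → ¬release_detainee)) is O(release_detainee → ¬close_hatch), and O(release_detainee) is already established, so O(¬close_hatch).
Premise 8 is O(notify_specimen → close_hatch); contrapositively O(¬close_hatch → ¬notify_specimen). Since O(¬close_hatch) holds, K gives O(¬notify_specimen).
Premise 4, O(¬freeze_account → notify_specimen), contraposes to O(¬notify_specimen → freeze_account); with O(¬notify_specimen) we get O(freeze_account).
The contrapositive of premise 7 (O(¬rotate_keys → ¬freeze_account)) is O(freeze_account → rotate_keys), and O(freeze_account) is already established, so O(rotate_keys).
Premises 1, 2, 3, 9, 10 do not contribute to this derivation.
Thus O(rotate_keys), which is F(¬rotate_keys): ¬rotate_keys is forbidden.

Forbidden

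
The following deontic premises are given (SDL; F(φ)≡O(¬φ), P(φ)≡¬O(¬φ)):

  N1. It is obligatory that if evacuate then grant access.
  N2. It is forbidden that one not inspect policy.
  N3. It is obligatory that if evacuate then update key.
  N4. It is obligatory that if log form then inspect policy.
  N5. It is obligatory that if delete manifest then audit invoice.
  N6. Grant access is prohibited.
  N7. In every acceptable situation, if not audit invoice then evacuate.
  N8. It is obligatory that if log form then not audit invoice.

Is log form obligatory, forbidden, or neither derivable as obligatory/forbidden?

Premise 6 is F(grant_access), i.e. O(¬grant_access).
The contrapositive of premise 1 (O(evacuate → grant_access)) is O(¬grant_access → ¬evacuate), and O(¬grant_access) is already established, so O(¬evacuate).
Premise 7 is O(¬audit_invoice → evacuate); contrapositively O(¬evacuate → audit_invoice). Since O(¬evacuate) holds, K gives O(audit_invoice).
Premise 8 is O(log_form → ¬audit_invoice); contrapositively O(audit_invoice → ¬log_form). Since O(audit_invoice) holds, K gives O(¬log_form).
Premises 2, 3, 4, 5 do not contribute to this derivation.
Thus O(¬log_form), which is F(log_form): log_form is forbidden.

Forbidden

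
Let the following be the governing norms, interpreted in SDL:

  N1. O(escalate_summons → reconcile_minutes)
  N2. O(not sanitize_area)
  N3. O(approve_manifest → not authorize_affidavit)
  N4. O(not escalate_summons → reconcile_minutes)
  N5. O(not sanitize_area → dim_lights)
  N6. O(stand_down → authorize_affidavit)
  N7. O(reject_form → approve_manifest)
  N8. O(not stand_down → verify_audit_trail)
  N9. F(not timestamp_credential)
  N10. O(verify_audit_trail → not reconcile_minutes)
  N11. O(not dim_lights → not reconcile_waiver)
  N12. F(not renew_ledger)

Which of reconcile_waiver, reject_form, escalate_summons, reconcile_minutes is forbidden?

By case analysis on escalate_summons: premise 1 gives O(escalate_summons → reconcile_minutes) and premise 4 gives O(not escalate_summons → reconcile_minutes), so O(reconcile_minutes) either way.
Premise 10 is O(verify_audit_trail → not reconcile_minutes); contrapositively O(reconcile_minutes → not verify_audit_trail). Since O(reconcile_minutes) holds, K gives O(not verify_audit_trail).
Premise 8 is O(not stand_down → verify_audit_trail); contrapositively O(not verify_audit_trail → stand_down). Since O(not verify_audit_trail) holds, K gives O(stand_down).
Applying K to premise 6 (O(stand_down → authorize_affidavit)) and O(stand_down) yields O(authorize_affidavit).
The contrapositive of premise 3 (O(approve_manifest → not authorize_affidavit)) is O(authorize_affidavit → not approve_manifest), and O(authorize_affidavit) is already established, so O(not approve_manifest).
Premise 7, O(reject_form → approve_manifest), contraposes to O(not approve_manifest → not reject_form); with O(not approve_manifest) we get O(not reject_form).
So O(not reject_form) holds, i.e. reject_form is forbidden. None of the other listed options is forbidden under the premises.

reject_form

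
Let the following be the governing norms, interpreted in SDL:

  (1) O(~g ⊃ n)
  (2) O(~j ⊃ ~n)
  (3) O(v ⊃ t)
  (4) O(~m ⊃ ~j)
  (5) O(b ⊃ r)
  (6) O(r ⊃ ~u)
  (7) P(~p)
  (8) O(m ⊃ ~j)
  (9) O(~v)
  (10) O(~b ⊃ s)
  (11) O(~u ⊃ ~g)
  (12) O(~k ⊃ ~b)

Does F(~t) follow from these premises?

No

Premise 3 is O(v ⊃ t), but O(v) is not derivable from the premises, so it does not yield O(t).
No other premise forces O(t). An ideal world satisfying every premise can still have ~t true, so F(~t) is not derivable.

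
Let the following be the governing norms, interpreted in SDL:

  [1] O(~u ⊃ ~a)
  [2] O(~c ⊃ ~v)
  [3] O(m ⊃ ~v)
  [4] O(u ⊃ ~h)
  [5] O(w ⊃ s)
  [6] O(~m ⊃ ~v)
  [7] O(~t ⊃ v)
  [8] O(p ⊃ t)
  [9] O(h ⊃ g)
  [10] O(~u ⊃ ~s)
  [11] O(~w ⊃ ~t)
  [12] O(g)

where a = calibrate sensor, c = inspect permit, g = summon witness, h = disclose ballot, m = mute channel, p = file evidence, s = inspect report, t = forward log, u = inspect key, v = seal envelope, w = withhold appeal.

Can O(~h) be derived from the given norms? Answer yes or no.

By case analysis on ~m: premise 6 gives O(~m ⊃ ~v) and premise 3 gives O(m ⊃ ~v), so O(~v) either way.
The contrapositive of premise 7 (O(~t ⊃ v)) is O(~v ⊃ t), and O(~v) is already established, so O(t).
Premise 11 is O(~w ⊃ ~t); contrapositively O(t ⊃ w). Since O(t) holds, K gives O(w).
Premise 5 is O(w ⊃ s); since O(w), deontic closure gives O(s).
Premise 10, O(~u ⊃ ~s), contraposes to O(s ⊃ u); with O(s) we get O(u).
Premise 4 is O(u ⊃ ~h); since O(u), deontic closure gives O(~h).
Premises 1, 2, 8, 9, 12 do not contribute to this derivation.
So O(~h) follows.

Yes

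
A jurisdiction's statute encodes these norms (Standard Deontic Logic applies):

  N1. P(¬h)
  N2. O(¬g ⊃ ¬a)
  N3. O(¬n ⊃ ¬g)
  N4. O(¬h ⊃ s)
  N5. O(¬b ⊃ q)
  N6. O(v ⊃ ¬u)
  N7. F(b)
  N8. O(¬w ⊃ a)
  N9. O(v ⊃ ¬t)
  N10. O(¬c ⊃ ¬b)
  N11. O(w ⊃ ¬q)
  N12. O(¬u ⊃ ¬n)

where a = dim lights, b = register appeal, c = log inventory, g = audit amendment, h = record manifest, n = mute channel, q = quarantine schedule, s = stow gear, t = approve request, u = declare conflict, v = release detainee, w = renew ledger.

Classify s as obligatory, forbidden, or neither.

Neither

Premise 4 is O(¬h ⊃ s), but O(¬h) is not derivable from the premises (the permission P(¬h) asserts only ¬O(h), not O(¬h)), so it does not yield O(s).
No premise or chain of K-axiom applications forces O(s), and none forces O(¬s). So s is neither obligatory nor forbidden under these norms.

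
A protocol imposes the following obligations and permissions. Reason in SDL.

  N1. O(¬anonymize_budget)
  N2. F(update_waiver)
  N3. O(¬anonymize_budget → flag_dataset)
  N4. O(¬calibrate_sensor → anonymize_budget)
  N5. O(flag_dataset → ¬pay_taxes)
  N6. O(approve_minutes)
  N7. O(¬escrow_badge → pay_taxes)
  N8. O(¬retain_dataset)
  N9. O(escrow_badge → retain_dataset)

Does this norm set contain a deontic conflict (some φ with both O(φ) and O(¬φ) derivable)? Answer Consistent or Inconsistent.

Premise 8 gives O(¬retain_dataset).
Premise 9 is O(escrow_badge → retain_dataset); contrapositively O(¬retain_dataset → ¬escrow_badge). Since O(¬retain_dataset) holds, K gives O(¬escrow_badge).
Applying K to premise 7 (O(¬escrow_badge → pay_taxes)) and O(¬escrow_badge) yields O(pay_taxes).
Premise 5 is O(flag_dataset → ¬pay_taxes); contrapositively O(pay_taxes → ¬flag_dataset). Since O(pay_taxes) holds, K gives O(¬flag_dataset).
Premise 3, O(¬anonymize_budget → flag_dataset), contraposes to O(¬flag_dataset → anonymize_budget); with O(¬flag_dataset) we get O(anonymize_budget).
However, premise 1 gives O(¬anonymize_budget).
We now have both O(anonymize_budget) and O(¬anonymize_budget) — anonymize_budget is simultaneously obligatory and forbidden, violating the D-axiom.

Inconsistent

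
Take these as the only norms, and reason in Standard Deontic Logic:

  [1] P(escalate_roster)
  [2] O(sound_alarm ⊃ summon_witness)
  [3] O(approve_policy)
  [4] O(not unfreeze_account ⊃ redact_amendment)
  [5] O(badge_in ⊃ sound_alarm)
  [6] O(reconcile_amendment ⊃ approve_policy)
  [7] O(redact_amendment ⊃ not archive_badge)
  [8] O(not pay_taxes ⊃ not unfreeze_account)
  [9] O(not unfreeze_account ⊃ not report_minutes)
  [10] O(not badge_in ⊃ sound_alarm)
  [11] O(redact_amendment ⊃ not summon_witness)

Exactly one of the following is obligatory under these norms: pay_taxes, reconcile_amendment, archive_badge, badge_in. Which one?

pay_taxes

Premises 10 and 5 cover both cases: O(not badge_in ⊃ sound_alarm) and O(badge_in ⊃ sound_alarm). Since not badge_in ∨ badge_in is a tautology, O(sound_alarm) follows.
Premise 2 is O(sound_alarm ⊃ summon_witness); since O(sound_alarm), deontic closure gives O(summon_witness).
The contrapositive of premise 11 (O(redact_amendment ⊃ not summon_witness)) is O(summon_witness ⊃ not redact_amendment), and O(summon_witness) is already established, so O(not redact_amendment).
Premise 4, O(not unfreeze_account ⊃ redact_amendment), contraposes to O(not redact_amendment ⊃ unfreeze_account); with O(not redact_amendment) we get O(unfreeze_account).
The contrapositive of premise 8 (O(not pay_taxes ⊃ not unfreeze_account)) is O(unfreeze_account ⊃ pay_taxes), and O(unfreeze_account) is already established, so O(pay_taxes).
So O(pay_taxes) holds — pay_taxes is obligatory. None of the other listed options is made obligatory by any chain of premises.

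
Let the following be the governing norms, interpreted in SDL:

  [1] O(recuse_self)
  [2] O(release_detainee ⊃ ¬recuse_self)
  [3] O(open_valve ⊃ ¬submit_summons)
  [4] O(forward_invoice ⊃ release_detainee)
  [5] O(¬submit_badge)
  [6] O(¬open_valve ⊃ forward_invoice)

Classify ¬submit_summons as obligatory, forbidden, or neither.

From premise 1 we have O(recuse_self).
Premise 2, O(release_detainee ⊃ ¬recuse_self), contraposes to O(recuse_self ⊃ ¬release_detainee); with O(recuse_self) we get O(¬release_detainee).
Premise 4 is O(forward_invoice ⊃ release_detainee); contrapositively O(¬release_detainee ⊃ ¬forward_invoice). Since O(¬release_detainee) holds, K gives O(¬forward_invoice).
Premise 6, O(¬open_valve ⊃ forward_invoice), contraposes to O(¬forward_invoice ⊃ open_valve); with O(¬forward_invoice) we get O(open_valve).
Premise 3 is O(open_valve ⊃ ¬submit_summons); since O(open_valve), deontic closure gives O(¬submit_summons).
Premise 5 does not contribute to this derivation.
Hence ¬submit_summons is obligatory.

Obligatory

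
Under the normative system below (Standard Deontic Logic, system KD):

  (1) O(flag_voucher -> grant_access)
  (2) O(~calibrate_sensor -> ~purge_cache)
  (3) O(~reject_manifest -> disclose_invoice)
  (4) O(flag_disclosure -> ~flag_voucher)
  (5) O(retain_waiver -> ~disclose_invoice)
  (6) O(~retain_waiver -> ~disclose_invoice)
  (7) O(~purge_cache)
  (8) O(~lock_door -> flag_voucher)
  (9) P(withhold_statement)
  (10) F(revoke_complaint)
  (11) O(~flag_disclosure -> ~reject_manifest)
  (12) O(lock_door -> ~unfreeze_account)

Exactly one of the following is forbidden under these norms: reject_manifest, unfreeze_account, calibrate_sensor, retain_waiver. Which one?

Premises 6 and 5 are O(~retain_waiver -> ~disclose_invoice) and O(retain_waiver -> ~disclose_invoice); every ideal world satisfies ~retain_waiver or retain_waiver, so in either case ~disclose_invoice holds — hence O(~disclose_invoice).
The contrapositive of premise 3 (O(~reject_manifest -> disclose_invoice)) is O(~disclose_invoice -> reject_manifest), and O(~disclose_invoice) is already established, so O(reject_manifest).
Premise 11 is O(~flag_disclosure -> ~reject_manifest); contrapositively O(reject_manifest -> flag_disclosure). Since O(reject_manifest) holds, K gives O(flag_disclosure).
From O(flag_disclosure) and premise 4, O(flag_disclosure -> ~flag_voucher), we obtain O(~flag_voucher).
The contrapositive of premise 8 (O(~lock_door -> flag_voucher)) is O(~flag_voucher -> lock_door), and O(~flag_voucher) is already established, so O(lock_door).
From O(lock_door) and premise 12, O(lock_door -> ~unfreeze_account), we obtain O(~unfreeze_account).
So O(~unfreeze_account) holds, i.e. unfreeze_account is forbidden. None of the other listed options is forbidden under the premises.

unfreeze_account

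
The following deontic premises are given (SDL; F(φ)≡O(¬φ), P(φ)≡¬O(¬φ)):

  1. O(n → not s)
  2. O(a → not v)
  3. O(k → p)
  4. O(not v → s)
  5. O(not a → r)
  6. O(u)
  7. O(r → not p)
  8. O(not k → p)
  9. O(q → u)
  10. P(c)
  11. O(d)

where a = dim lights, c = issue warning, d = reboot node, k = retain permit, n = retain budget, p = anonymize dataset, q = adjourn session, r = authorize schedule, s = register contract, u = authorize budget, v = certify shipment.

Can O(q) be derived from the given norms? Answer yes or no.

Premise 9 is O(q → u); even if O(u) held, inferring O(q) would be affirming the consequent — invalid.
No other premise forces O(q). An ideal world satisfying every premise can still have q false, so O(q) is not derivable.

No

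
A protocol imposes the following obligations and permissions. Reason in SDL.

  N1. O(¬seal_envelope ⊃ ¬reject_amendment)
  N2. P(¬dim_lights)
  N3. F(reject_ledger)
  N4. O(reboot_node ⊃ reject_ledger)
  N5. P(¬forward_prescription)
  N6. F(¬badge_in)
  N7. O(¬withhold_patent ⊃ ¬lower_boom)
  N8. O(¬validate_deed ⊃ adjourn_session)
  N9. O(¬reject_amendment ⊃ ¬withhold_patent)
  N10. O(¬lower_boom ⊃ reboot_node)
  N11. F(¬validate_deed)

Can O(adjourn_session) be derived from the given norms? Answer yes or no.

Premise 8 is O(¬validate_deed ⊃ adjourn_session), but O(¬validate_deed) is not derivable from the premises, so it does not yield O(adjourn_session).
No other premise forces O(adjourn_session). An ideal world satisfying every premise can still have adjourn_session false, so O(adjourn_session) is not derivable.

No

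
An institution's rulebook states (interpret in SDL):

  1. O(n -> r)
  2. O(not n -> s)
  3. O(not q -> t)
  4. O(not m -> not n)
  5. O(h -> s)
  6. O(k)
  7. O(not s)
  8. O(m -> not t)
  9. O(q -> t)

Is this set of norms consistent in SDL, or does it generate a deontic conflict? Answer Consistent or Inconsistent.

Premises 3 and 9 are O(not q -> t) and O(q -> t); every ideal world satisfies not q or q, so in either case t holds — hence O(t).
The contrapositive of premise 8 (O(m -> not t)) is O(t -> not m), and O(t) is already established, so O(not m).
From O(not m) and premise 4, O(not m -> not n), we obtain O(not n).
From O(not n) and premise 2, O(not n -> s), we obtain O(s).
But premise 7 directly asserts O(not s).
We now have both O(s) and O(not s) — s is simultaneously obligatory and forbidden, violating the D-axiom.

Inconsistent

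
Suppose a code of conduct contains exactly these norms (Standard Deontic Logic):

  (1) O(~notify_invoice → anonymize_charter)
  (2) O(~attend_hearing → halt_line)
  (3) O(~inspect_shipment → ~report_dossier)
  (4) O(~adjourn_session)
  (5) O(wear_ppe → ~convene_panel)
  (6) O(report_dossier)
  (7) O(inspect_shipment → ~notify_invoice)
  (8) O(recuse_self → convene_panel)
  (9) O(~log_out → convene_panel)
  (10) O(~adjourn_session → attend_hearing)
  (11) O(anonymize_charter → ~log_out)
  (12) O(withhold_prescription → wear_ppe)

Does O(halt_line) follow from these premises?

No

Premise 2 is O(~attend_hearing → halt_line), but O(~attend_hearing) is not derivable from the premises, so it does not yield O(halt_line).
No other premise forces O(halt_line). An ideal world satisfying every premise can still have halt_line false, so O(halt_line) is not derivable.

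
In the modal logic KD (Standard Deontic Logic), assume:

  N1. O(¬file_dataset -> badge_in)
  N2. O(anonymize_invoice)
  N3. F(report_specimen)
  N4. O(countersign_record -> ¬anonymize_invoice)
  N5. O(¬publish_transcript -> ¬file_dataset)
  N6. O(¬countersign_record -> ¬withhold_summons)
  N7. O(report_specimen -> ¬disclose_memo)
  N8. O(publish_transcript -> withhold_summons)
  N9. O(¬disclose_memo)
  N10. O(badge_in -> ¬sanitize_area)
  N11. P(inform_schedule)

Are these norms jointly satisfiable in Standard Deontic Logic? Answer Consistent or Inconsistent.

Premise 7 is O(report_specimen -> ¬disclose_memo); even if O(¬disclose_memo) held, inferring O(report_specimen) would be affirming the consequent — invalid.
So O(report_specimen) is not derivable, and the apparent clash with O(¬report_specimen) does not arise.
A world satisfying every obligation exists (e.g. anonymize_invoice=true, badge_in=true, countersign_record=false, disclose_memo=false, file_dataset=false, inform_schedule=false, publish_transcript=false, report_specimen=false, sanitize_area=false, withhold_summons=false); no atom is both obligatory and forbidden, so the set is consistent.

Consistent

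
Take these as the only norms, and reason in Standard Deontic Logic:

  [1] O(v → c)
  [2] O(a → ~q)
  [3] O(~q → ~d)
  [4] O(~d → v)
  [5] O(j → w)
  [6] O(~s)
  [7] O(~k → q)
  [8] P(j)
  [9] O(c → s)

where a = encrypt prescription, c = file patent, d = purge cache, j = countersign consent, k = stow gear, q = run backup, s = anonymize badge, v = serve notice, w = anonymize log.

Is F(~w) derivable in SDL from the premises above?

No

Premise 5 is O(j → w), but O(j) is not derivable from the premises (the permission P(j) asserts only ~O(~j), not O(j)), so it does not yield O(w).
No other premise forces O(w). An ideal world satisfying every premise can still have ~w true, so F(~w) is not derivable.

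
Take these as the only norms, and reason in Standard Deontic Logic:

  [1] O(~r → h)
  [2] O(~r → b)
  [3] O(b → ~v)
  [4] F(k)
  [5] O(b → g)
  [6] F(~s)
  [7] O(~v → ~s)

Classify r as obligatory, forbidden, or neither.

Premise 6 is F(~s), i.e. O(s).
Premise 7, O(~v → ~s), contraposes to O(s → v); with O(s) we get O(v).
The contrapositive of premise 3 (O(b → ~v)) is O(v → ~b), and O(v) is already established, so O(~b).
Premise 2 is O(~r → b); contrapositively O(~b → r). Since O(~b) holds, K gives O(r).
Premises 1, 4, 5 do not contribute to this derivation.
Hence r is obligatory.

Obligatory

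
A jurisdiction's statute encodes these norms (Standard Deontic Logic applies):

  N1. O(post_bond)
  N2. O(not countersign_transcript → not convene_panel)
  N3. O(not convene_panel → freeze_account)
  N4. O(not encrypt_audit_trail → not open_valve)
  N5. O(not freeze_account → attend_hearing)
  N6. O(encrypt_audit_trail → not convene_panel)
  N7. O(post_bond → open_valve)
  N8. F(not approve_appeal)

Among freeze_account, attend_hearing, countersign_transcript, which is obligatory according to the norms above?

freeze_account

From premise 1 we have O(post_bond).
With premise 7, O(post_bond → open_valve), the K-axiom yields O(open_valve).
Premise 4, O(not encrypt_audit_trail → not open_valve), contraposes to O(open_valve → encrypt_audit_trail); with O(open_valve) we get O(encrypt_audit_trail).
Premise 6 is O(encrypt_audit_trail → not convene_panel); since O(encrypt_audit_trail), deontic closure gives O(not convene_panel).
From O(not convene_panel) and premise 3, O(not convene_panel → freeze_account), we obtain O(freeze_account).
So O(freeze_account) holds — freeze_account is obligatory. None of the other listed options is made obligatory by any chain of premises.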